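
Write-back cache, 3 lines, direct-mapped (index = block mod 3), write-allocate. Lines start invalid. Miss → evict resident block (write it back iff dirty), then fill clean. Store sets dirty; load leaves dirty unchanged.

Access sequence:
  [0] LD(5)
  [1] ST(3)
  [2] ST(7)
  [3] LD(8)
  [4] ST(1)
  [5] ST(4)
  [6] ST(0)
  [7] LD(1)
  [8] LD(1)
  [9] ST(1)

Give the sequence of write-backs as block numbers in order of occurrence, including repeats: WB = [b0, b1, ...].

WB = [7, 1, 3, 4]

0: R B5 → L2 miss [-]
1: W B3 → L0 miss [D]
2: W B7 → L1 miss [D]
3: R B8 → L2 miss [-]
4: W B1 → L1 miss wb→B7 [D]
5: W B4 → L1 miss wb→B1 [D]
6: W B0 → L0 miss wb→B3 [D]
7: R B1 → L1 miss wb→B4 [-]
8: R B1 → L1 hit [-]
9: W B1 → L1 hit [D]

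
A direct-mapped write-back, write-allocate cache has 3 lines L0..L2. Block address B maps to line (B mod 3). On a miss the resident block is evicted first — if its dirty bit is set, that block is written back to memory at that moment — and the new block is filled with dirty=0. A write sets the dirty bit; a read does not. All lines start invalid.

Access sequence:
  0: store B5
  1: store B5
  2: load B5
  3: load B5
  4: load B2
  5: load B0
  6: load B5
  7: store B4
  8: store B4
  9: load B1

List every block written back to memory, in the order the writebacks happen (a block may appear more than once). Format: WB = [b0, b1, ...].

  0 | W B5 → L2 miss [D]
  1 | W B5 → L2 hit [D]
  2 | R B5 → L2 hit [D]
  3 | R B5 → L2 hit [D]
  4 | R B2 → L2 miss wb→B5 [-]
  5 | R B0 → L0 miss [-]
  6 | R B5 → L2 miss [-]
  7 | W B4 → L1 miss [D]
  8 | W B4 → L1 hit [D]
  9 | R B1 → L1 miss wb→B4 [-]

WB = [5, 4]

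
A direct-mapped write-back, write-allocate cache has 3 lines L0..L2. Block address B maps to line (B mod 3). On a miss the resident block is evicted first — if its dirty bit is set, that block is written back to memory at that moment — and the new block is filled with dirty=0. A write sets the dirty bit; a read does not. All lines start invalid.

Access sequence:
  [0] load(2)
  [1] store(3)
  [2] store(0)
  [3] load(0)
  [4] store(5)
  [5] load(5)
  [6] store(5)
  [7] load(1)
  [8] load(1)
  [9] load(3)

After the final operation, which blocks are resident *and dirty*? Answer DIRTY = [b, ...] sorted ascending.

DIRTY = [5]

0: R B2 → L2 miss [-]
1: W B3 → L0 miss [D]
2: W B0 → L0 miss wb→B3 [D]
3: R B0 → L0 hit [D]
4: W B5 → L2 miss [D]
5: R B5 → L2 hit [D]
6: W B5 → L2 hit [D]
7: R B1 → L1 miss [-]
8: R B1 → L1 hit [-]
9: R B3 → L0 miss wb→B0 [-]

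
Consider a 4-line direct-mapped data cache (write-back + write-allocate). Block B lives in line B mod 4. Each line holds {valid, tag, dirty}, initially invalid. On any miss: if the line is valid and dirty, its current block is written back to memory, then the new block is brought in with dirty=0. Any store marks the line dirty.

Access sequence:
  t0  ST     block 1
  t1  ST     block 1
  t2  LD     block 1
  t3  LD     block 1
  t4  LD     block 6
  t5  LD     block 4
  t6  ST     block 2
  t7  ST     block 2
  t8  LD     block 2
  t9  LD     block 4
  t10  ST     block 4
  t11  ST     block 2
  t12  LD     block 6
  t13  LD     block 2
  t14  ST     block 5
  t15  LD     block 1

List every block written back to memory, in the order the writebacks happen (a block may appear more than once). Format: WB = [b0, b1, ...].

WB = [2, 1, 5]

0: W B1 → L1 miss [D]
1: W B1 → L1 hit [D]
2: R B1 → L1 hit [D]
3: R B1 → L1 hit [D]
4: R B6 → L2 miss [-]
5: R B4 → L0 miss [-]
6: W B2 → L2 miss [D]
7: W B2 → L2 hit [D]
8: R B2 → L2 hit [D]
9: R B4 → L0 hit [-]
10: W B4 → L0 hit [D]
11: W B2 → L2 hit [D]
12: R B6 → L2 miss wb→B2 [-]
13: R B2 → L2 miss [-]
14: W B5 → L1 miss wb→B1 [D]
15: R B1 → L1 miss wb→B5 [-]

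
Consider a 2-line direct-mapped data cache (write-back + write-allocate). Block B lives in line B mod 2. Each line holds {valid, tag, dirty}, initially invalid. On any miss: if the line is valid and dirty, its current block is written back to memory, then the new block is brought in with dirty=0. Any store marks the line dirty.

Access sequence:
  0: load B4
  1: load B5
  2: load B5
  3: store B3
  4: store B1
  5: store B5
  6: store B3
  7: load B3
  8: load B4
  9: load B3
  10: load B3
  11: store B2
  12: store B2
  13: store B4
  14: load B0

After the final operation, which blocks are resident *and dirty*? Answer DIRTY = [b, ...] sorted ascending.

DIRTY = [3]

  0 | R B4 → L0 miss [-]
  1 | R B5 → L1 miss [-]
  2 | R B5 → L1 hit [-]
  3 | W B3 → L1 miss [D]
  4 | W B1 → L1 miss wb→B3 [D]
  5 | W B5 → L1 miss wb→B1 [D]
  6 | W B3 → L1 miss wb→B5 [D]
  7 | R B3 → L1 hit [D]
  8 | R B4 → L0 hit [-]
  9 | R B3 → L1 hit [D]
  10 | R B3 → L1 hit [D]
  11 | W B2 → L0 miss [D]
  12 | W B2 → L0 hit [D]
  13 | W B4 → L0 miss wb→B2 [D]
  14 | R B0 → L0 miss wb→B4 [-]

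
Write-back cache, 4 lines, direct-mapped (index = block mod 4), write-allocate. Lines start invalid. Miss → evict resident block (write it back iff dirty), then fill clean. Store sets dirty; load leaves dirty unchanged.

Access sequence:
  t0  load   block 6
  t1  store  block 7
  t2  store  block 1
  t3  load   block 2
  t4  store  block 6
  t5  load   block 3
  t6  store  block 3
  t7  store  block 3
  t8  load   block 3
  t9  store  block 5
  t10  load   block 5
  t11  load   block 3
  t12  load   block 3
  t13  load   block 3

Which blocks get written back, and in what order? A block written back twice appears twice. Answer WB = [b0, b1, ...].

0: R B6 -> L2 miss  d=-]
1: W B7 -> L3 miss  d=D]
2: W B1 -> L1 miss  d=D]
3: R B2 -> L2 miss  d=-]
4: W B6 -> L2 miss  d=D]
5: R B3 -> L3 miss wb->B7  d=-]
6: W B3 -> L3 hit  d=D]
7: W B3 -> L3 hit  d=D]
8: R B3 -> L3 hit  d=D]
9: W B5 -> L1 miss wb->B1  d=D]
10: R B5 -> L1 hit  d=D]
11: R B3 -> L3 hit  d=D]
12: R B3 -> L3 hit  d=D]
13: R B3 -> L3 hit  d=D]

WB = [7, 1]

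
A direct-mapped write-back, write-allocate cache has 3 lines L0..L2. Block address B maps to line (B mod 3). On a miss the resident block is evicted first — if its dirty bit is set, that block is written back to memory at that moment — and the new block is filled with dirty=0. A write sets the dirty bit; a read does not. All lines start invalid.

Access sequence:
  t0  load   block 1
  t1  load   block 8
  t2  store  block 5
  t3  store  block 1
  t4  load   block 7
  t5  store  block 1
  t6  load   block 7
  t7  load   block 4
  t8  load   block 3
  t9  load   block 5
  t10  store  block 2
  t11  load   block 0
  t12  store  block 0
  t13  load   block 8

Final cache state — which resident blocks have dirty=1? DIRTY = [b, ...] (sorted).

0: R B1 → L1 miss [-]
1: R B8 → L2 miss [-]
2: W B5 → L2 miss [D]
3: W B1 → L1 hit [D]
4: R B7 → L1 miss wb→B1 [-]
5: W B1 → L1 miss [D]
6: R B7 → L1 miss wb→B1 [-]
7: R B4 → L1 miss [-]
8: R B3 → L0 miss [-]
9: R B5 → L2 hit [D]
10: W B2 → L2 miss wb→B5 [D]
11: R B0 → L0 miss [-]
12: W B0 → L0 hit [D]
13: R B8 → L2 miss wb→B2 [-]

DIRTY = [0]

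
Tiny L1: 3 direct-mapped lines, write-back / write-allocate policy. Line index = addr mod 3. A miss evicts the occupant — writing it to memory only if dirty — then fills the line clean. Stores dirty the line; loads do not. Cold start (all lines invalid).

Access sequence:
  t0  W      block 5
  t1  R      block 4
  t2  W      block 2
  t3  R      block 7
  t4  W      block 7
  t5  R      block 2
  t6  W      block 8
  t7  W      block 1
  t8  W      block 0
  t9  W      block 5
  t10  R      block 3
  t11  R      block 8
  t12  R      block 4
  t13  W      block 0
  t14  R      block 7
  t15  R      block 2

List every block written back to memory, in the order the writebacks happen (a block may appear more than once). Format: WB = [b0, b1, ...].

WB = [5, 2, 7, 8, 0, 5, 1]

0: W B5 → L2 miss [D]
1: R B4 → L1 miss [-]
2: W B2 → L2 miss wb→B5 [D]
3: R B7 → L1 miss [-]
4: W B7 → L1 hit [D]
5: R B2 → L2 hit [D]
6: W B8 → L2 miss wb→B2 [D]
7: W B1 → L1 miss wb→B7 [D]
8: W B0 → L0 miss [D]
9: W B5 → L2 miss wb→B8 [D]
10: R B3 → L0 miss wb→B0 [-]
11: R B8 → L2 miss wb→B5 [-]
12: R B4 → L1 miss wb→B1 [-]
13: W B0 → L0 miss [D]
14: R B7 → L1 miss [-]
15: R B2 → L2 miss [-]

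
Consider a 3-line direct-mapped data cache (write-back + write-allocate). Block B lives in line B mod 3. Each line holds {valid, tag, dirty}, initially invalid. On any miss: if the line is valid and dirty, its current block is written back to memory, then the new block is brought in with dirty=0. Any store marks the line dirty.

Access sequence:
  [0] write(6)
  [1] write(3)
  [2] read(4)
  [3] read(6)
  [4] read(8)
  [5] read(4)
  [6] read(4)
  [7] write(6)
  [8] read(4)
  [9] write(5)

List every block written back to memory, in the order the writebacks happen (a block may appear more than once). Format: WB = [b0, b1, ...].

  0 | W B6 → L0 miss [D]
  1 | W B3 → L0 miss wb→B6 [D]
  2 | R B4 → L1 miss [-]
  3 | R B6 → L0 miss wb→B3 [-]
  4 | R B8 → L2 miss [-]
  5 | R B4 → L1 hit [-]
  6 | R B4 → L1 hit [-]
  7 | W B6 → L0 hit [D]
  8 | R B4 → L1 hit [-]
  9 | W B5 → L2 miss [D]

WB = [6, 3]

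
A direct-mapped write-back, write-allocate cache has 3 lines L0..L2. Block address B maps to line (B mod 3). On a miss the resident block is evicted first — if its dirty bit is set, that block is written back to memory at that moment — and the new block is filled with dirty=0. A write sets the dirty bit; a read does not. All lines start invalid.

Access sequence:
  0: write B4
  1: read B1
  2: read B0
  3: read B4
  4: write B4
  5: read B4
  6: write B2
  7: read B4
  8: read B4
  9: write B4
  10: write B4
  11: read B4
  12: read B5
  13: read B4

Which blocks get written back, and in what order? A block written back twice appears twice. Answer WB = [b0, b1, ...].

WB = [4, 2]

  0 | W B4 → L1 miss [D]
  1 | R B1 → L1 miss wb→B4 [-]
  2 | R B0 → L0 miss [-]
  3 | R B4 → L1 miss [-]
  4 | W B4 → L1 hit [D]
  5 | R B4 → L1 hit [D]
  6 | W B2 → L2 miss [D]
  7 | R B4 → L1 hit [D]
  8 | R B4 → L1 hit [D]
  9 | W B4 → L1 hit [D]
  10 | W B4 → L1 hit [D]
  11 | R B4 → L1 hit [D]
  12 | R B5 → L2 miss wb→B2 [-]
  13 | R B4 → L1 hit [D]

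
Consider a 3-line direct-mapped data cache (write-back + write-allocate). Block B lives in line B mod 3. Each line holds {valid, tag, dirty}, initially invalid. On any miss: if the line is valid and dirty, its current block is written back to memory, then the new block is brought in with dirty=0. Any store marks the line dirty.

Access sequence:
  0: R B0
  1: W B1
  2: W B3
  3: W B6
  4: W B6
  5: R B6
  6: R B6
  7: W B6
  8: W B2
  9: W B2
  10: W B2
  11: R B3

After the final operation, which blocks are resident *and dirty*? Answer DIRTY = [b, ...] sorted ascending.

0: R B0 → L0 miss [-]
1: W B1 → L1 miss [D]
2: W B3 → L0 miss [D]
3: W B6 → L0 miss wb→B3 [D]
4: W B6 → L0 hit [D]
5: R B6 → L0 hit [D]
6: R B6 → L0 hit [D]
7: W B6 → L0 hit [D]
8: W B2 → L2 miss [D]
9: W B2 → L2 hit [D]
10: W B2 → L2 hit [D]
11: R B3 → L0 miss wb→B6 [-]

DIRTY = [1, 2]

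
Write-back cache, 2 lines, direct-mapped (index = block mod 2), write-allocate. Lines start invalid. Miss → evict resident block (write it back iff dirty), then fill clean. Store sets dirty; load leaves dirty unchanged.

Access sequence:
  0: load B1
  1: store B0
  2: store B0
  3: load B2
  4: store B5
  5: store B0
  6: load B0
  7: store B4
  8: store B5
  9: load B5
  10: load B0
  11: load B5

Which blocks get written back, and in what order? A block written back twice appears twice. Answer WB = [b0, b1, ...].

WB = [0, 0, 4]

  0 | R B1 → L1 miss [-]
  1 | W B0 → L0 miss [D]
  2 | W B0 → L0 hit [D]
  3 | R B2 → L0 miss wb→B0 [-]
  4 | W B5 → L1 miss [D]
  5 | W B0 → L0 miss [D]
  6 | R B0 → L0 hit [D]
  7 | W B4 → L0 miss wb→B0 [D]
  8 | W B5 → L1 hit [D]
  9 | R B5 → L1 hit [D]
  10 | R B0 → L0 miss wb→B4 [-]
  11 | R B5 → L1 hit [D]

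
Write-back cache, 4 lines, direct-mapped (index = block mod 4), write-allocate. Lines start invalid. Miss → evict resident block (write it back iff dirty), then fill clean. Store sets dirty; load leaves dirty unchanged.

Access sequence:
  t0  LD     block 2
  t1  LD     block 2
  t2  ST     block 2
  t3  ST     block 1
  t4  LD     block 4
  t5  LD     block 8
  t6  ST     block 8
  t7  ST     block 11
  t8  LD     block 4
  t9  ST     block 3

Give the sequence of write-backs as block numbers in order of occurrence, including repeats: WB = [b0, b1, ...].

WB = [8, 11]

0: R B2 -> L2 miss  d=-]
1: R B2 -> L2 hit  d=-]
2: W B2 -> L2 hit  d=D]
3: W B1 -> L1 miss  d=D]
4: R B4 -> L0 miss  d=-]
5: R B8 -> L0 miss  d=-]
6: W B8 -> L0 hit  d=D]
7: W B11 -> L3 miss  d=D]
8: R B4 -> L0 miss wb->B8  d=-]
9: W B3 -> L3 miss wb->B11  d=D]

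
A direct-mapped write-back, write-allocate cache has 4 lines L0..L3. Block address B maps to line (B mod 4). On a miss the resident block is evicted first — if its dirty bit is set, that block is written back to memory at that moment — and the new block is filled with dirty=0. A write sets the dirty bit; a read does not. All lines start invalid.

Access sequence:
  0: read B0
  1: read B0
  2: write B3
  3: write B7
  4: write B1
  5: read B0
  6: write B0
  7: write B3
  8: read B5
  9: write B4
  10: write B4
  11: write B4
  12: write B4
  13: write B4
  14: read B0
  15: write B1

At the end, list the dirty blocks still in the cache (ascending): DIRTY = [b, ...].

DIRTY = [1, 3]

0: R B0 -> L0 miss  d=-]
1: R B0 -> L0 hit  d=-]
2: W B3 -> L3 miss  d=D]
3: W B7 -> L3 miss wb->B3  d=D]
4: W B1 -> L1 miss  d=D]
5: R B0 -> L0 hit  d=-]
6: W B0 -> L0 hit  d=D]
7: W B3 -> L3 miss wb->B7  d=D]
8: R B5 -> L1 miss wb->B1  d=-]
9: W B4 -> L0 miss wb->B0  d=D]
10: W B4 -> L0 hit  d=D]
11: W B4 -> L0 hit  d=D]
12: W B4 -> L0 hit  d=D]
13: W B4 -> L0 hit  d=D]
14: R B0 -> L0 miss wb->B4  d=-]
15: W B1 -> L1 miss  d=D]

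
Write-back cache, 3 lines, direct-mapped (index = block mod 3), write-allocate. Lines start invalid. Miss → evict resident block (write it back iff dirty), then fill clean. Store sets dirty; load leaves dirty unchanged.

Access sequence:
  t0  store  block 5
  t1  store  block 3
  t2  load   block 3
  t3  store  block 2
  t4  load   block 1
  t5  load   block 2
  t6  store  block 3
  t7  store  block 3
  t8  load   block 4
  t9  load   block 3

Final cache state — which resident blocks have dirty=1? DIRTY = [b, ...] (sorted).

  0 | W B5 → L2 miss [D]
  1 | W B3 → L0 miss [D]
  2 | R B3 → L0 hit [D]
  3 | W B2 → L2 miss wb→B5 [D]
  4 | R B1 → L1 miss [-]
  5 | R B2 → L2 hit [D]
  6 | W B3 → L0 hit [D]
  7 | W B3 → L0 hit [D]
  8 | R B4 → L1 miss [-]
  9 | R B3 → L0 hit [D]

DIRTY = [2, 3]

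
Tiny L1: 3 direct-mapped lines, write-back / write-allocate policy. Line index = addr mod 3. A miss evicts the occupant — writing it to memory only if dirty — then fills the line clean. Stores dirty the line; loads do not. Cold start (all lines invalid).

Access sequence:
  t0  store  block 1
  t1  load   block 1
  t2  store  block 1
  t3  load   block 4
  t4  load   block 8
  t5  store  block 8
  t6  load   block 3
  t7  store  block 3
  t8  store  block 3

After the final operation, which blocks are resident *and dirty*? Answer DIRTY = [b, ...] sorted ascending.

DIRTY = [3, 8]

0: W B1 → L1 miss [D]
1: R B1 → L1 hit [D]
2: W B1 → L1 hit [D]
3: R B4 → L1 miss wb→B1 [-]
4: R B8 → L2 miss [-]
5: W B8 → L2 hit [D]
6: R B3 → L0 miss [-]
7: W B3 → L0 hit [D]
8: W B3 → L0 hit [D]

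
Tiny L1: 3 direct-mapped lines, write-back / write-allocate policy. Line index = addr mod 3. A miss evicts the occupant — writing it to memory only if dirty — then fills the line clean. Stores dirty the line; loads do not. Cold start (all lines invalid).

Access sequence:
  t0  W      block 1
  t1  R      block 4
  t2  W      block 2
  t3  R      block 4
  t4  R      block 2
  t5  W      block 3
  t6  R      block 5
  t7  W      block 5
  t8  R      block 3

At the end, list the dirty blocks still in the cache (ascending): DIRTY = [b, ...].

DIRTY = [3, 5]

0: W B1 → L1 miss [D]
1: R B4 → L1 miss wb→B1 [-]
2: W B2 → L2 miss [D]
3: R B4 → L1 hit [-]
4: R B2 → L2 hit [D]
5: W B3 → L0 miss [D]
6: R B5 → L2 miss wb→B2 [-]
7: W B5 → L2 hit [D]
8: R B3 → L0 hit [D]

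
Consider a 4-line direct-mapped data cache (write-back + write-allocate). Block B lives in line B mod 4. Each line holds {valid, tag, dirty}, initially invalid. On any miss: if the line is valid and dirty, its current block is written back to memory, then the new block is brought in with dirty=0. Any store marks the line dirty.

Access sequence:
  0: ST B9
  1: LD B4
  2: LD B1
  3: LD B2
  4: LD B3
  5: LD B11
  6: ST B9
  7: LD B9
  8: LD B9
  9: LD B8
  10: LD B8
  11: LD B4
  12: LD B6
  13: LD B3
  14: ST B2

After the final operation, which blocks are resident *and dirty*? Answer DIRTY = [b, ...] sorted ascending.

DIRTY = [2, 9]

0: W B9 -> L1 miss  d=D]
1: R B4 -> L0 miss  d=-]
2: R B1 -> L1 miss wb->B9  d=-]
3: R B2 -> L2 miss  d=-]
4: R B3 -> L3 miss  d=-]
5: R B11 -> L3 miss  d=-]
6: W B9 -> L1 miss  d=D]
7: R B9 -> L1 hit  d=D]
8: R B9 -> L1 hit  d=D]
9: R B8 -> L0 miss  d=-]
10: R B8 -> L0 hit  d=-]
11: R B4 -> L0 miss  d=-]
12: R B6 -> L2 miss  d=-]
13: R B3 -> L3 miss  d=-]
14: W B2 -> L2 miss  d=D]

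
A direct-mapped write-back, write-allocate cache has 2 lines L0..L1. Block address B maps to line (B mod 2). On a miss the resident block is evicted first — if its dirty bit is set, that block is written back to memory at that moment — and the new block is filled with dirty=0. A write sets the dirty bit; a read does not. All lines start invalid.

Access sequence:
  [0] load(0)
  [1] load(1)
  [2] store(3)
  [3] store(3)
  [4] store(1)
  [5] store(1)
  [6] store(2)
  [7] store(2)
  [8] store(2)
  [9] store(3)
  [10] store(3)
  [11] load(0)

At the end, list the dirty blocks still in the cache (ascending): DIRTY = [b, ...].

DIRTY = [3]

  0 | R B0 → L0 miss [-]
  1 | R B1 → L1 miss [-]
  2 | W B3 → L1 miss [D]
  3 | W B3 → L1 hit [D]
  4 | W B1 → L1 miss wb→B3 [D]
  5 | W B1 → L1 hit [D]
  6 | W B2 → L0 miss [D]
  7 | W B2 → L0 hit [D]
  8 | W B2 → L0 hit [D]
  9 | W B3 → L1 miss wb→B1 [D]
  10 | W B3 → L1 hit [D]
  11 | R B0 → L0 miss wb→B2 [-]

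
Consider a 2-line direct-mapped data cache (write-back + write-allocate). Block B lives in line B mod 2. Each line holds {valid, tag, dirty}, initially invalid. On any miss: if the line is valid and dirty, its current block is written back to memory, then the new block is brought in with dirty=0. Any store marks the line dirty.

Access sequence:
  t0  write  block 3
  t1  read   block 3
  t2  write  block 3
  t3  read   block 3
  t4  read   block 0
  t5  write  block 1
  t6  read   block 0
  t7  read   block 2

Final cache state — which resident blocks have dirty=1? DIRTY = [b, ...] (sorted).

0: W B3 -> L1 miss  d=D]
1: R B3 -> L1 hit  d=D]
2: W B3 -> L1 hit  d=D]
3: R B3 -> L1 hit  d=D]
4: R B0 -> L0 miss  d=-]
5: W B1 -> L1 miss wb->B3  d=D]
6: R B0 -> L0 hit  d=-]
7: R B2 -> L0 miss  d=-]

DIRTY = [1]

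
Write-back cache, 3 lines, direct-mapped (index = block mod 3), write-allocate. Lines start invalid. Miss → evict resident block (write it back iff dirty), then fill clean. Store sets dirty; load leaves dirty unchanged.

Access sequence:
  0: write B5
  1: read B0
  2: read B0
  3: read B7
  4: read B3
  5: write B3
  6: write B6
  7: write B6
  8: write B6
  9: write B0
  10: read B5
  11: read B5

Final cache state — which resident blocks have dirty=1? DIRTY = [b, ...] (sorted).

DIRTY = [0, 5]

  0 | W B5 → L2 miss [D]
  1 | R B0 → L0 miss [-]
  2 | R B0 → L0 hit [-]
  3 | R B7 → L1 miss [-]
  4 | R B3 → L0 miss [-]
  5 | W B3 → L0 hit [D]
  6 | W B6 → L0 miss wb→B3 [D]
  7 | W B6 → L0 hit [D]
  8 | W B6 → L0 hit [D]
  9 | W B0 → L0 miss wb→B6 [D]
  10 | R B5 → L2 hit [D]
  11 | R B5 → L2 hit [D]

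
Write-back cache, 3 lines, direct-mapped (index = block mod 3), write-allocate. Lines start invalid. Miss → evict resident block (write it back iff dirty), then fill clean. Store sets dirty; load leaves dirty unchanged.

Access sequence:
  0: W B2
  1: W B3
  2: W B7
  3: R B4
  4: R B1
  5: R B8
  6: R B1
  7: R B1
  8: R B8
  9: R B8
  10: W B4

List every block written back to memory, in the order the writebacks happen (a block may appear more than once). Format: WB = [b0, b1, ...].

WB = [7, 2]

  0 | W B2 → L2 miss [D]
  1 | W B3 → L0 miss [D]
  2 | W B7 → L1 miss [D]
  3 | R B4 → L1 miss wb→B7 [-]
  4 | R B1 → L1 miss [-]
  5 | R B8 → L2 miss wb→B2 [-]
  6 | R B1 → L1 hit [-]
  7 | R B1 → L1 hit [-]
  8 | R B8 → L2 hit [-]
  9 | R B8 → L2 hit [-]
  10 | W B4 → L1 miss [D]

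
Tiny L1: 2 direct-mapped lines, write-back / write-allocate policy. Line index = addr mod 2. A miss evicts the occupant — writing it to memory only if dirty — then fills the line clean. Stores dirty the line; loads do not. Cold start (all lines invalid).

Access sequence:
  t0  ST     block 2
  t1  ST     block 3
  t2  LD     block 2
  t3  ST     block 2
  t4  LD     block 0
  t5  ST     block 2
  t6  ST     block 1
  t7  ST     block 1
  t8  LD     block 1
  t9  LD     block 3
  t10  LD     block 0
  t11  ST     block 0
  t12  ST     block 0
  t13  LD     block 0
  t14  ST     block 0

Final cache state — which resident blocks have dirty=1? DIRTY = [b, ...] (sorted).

  0 | W B2 → L0 miss [D]
  1 | W B3 → L1 miss [D]
  2 | R B2 → L0 hit [D]
  3 | W B2 → L0 hit [D]
  4 | R B0 → L0 miss wb→B2 [-]
  5 | W B2 → L0 miss [D]
  6 | W B1 → L1 miss wb→B3 [D]
  7 | W B1 → L1 hit [D]
  8 | R B1 → L1 hit [D]
  9 | R B3 → L1 miss wb→B1 [-]
  10 | R B0 → L0 miss wb→B2 [-]
  11 | W B0 → L0 hit [D]
  12 | W B0 → L0 hit [D]
  13 | R B0 → L0 hit [D]
  14 | W B0 → L0 hit [D]

DIRTY = [0]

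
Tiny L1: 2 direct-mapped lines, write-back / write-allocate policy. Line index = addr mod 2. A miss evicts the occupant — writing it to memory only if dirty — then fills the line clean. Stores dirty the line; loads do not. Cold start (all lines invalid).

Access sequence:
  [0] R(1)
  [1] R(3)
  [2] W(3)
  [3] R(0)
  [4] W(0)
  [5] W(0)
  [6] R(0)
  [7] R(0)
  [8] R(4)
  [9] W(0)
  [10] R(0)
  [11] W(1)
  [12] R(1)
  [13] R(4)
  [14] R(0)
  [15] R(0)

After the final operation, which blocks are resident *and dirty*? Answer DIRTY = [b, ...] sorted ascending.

DIRTY = [1]

0: R B1 → L1 miss [-]
1: R B3 → L1 miss [-]
2: W B3 → L1 hit [D]
3: R B0 → L0 miss [-]
4: W B0 → L0 hit [D]
5: W B0 → L0 hit [D]
6: R B0 → L0 hit [D]
7: R B0 → L0 hit [D]
8: R B4 → L0 miss wb→B0 [-]
9: W B0 → L0 miss [D]
10: R B0 → L0 hit [D]
11: W B1 → L1 miss wb→B3 [D]
12: R B1 → L1 hit [D]
13: R B4 → L0 miss wb→B0 [-]
14: R B0 → L0 miss [-]
15: R B0 → L0 hit [-]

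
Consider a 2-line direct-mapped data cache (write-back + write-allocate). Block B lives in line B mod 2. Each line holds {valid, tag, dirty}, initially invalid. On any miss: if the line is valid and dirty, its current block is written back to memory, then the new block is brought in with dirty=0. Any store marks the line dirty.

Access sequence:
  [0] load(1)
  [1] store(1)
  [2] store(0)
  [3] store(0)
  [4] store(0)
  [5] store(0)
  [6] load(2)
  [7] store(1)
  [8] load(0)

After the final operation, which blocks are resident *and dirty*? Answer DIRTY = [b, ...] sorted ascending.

DIRTY = [1]

0: R B1 → L1 miss [-]
1: W B1 → L1 hit [D]
2: W B0 → L0 miss [D]
3: W B0 → L0 hit [D]
4: W B0 → L0 hit [D]
5: W B0 → L0 hit [D]
6: R B2 → L0 miss wb→B0 [-]
7: W B1 → L1 hit [D]
8: R B0 → L0 miss [-]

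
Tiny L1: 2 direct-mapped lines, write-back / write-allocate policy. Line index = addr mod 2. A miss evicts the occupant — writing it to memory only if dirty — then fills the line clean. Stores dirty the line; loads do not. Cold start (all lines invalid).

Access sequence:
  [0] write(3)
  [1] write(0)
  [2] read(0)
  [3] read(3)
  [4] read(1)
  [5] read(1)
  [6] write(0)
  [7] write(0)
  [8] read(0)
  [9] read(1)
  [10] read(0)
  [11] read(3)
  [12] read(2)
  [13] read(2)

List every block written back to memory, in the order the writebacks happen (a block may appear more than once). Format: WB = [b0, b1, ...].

WB = [3, 0]

0: W B3 → L1 miss [D]
1: W B0 → L0 miss [D]
2: R B0 → L0 hit [D]
3: R B3 → L1 hit [D]
4: R B1 → L1 miss wb→B3 [-]
5: R B1 → L1 hit [-]
6: W B0 → L0 hit [D]
7: W B0 → L0 hit [D]
8: R B0 → L0 hit [D]
9: R B1 → L1 hit [-]
10: R B0 → L0 hit [D]
11: R B3 → L1 miss [-]
12: R B2 → L0 miss wb→B0 [-]
13: R B2 → L0 hit [-]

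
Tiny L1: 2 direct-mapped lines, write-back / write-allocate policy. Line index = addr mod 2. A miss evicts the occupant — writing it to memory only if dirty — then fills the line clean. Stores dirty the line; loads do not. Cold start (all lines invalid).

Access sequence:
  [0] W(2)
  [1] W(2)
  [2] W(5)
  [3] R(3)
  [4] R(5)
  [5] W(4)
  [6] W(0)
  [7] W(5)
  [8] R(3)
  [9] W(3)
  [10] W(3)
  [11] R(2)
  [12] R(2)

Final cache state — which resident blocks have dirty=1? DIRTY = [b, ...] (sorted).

DIRTY = [3]

0: W B2 → L0 miss [D]
1: W B2 → L0 hit [D]
2: W B5 → L1 miss [D]
3: R B3 → L1 miss wb→B5 [-]
4: R B5 → L1 miss [-]
5: W B4 → L0 miss wb→B2 [D]
6: W B0 → L0 miss wb→B4 [D]
7: W B5 → L1 hit [D]
8: R B3 → L1 miss wb→B5 [-]
9: W B3 → L1 hit [D]
10: W B3 → L1 hit [D]
11: R B2 → L0 miss wb→B0 [-]
12: R B2 → L0 hit [-]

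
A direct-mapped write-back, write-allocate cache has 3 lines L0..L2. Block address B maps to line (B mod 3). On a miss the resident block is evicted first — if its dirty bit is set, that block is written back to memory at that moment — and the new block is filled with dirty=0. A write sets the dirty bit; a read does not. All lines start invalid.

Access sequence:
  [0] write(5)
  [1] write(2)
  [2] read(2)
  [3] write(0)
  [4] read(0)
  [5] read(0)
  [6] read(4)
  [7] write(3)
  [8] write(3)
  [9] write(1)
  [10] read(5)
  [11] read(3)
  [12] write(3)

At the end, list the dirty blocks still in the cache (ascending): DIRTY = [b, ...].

DIRTY = [1, 3]

0: W B5 → L2 miss [D]
1: W B2 → L2 miss wb→B5 [D]
2: R B2 → L2 hit [D]
3: W B0 → L0 miss [D]
4: R B0 → L0 hit [D]
5: R B0 → L0 hit [D]
6: R B4 → L1 miss [-]
7: W B3 → L0 miss wb→B0 [D]
8: W B3 → L0 hit [D]
9: W B1 → L1 miss [D]
10: R B5 → L2 miss wb→B2 [-]
11: R B3 → L0 hit [D]
12: W B3 → L0 hit [D]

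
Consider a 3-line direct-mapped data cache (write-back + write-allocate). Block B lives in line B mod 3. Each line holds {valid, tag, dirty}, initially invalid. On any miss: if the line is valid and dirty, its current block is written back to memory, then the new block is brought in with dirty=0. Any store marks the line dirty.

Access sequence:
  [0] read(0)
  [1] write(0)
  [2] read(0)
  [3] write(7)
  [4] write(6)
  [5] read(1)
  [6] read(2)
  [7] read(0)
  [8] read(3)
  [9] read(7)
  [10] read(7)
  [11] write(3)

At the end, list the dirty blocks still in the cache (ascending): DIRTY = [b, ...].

DIRTY = [3]

  0 | R B0 → L0 miss [-]
  1 | W B0 → L0 hit [D]
  2 | R B0 → L0 hit [D]
  3 | W B7 → L1 miss [D]
  4 | W B6 → L0 miss wb→B0 [D]
  5 | R B1 → L1 miss wb→B7 [-]
  6 | R B2 → L2 miss [-]
  7 | R B0 → L0 miss wb→B6 [-]
  8 | R B3 → L0 miss [-]
  9 | R B7 → L1 miss [-]
  10 | R B7 → L1 hit [-]
  11 | W B3 → L0 hit [D]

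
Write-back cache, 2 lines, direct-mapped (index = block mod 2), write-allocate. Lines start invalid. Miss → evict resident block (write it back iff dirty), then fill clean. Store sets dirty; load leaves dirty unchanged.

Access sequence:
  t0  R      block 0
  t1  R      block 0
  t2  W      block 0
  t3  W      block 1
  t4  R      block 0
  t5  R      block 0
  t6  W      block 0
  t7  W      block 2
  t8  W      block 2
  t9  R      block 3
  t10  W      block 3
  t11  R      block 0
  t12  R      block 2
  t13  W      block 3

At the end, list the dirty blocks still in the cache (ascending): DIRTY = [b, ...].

  0 | R B0 → L0 miss [-]
  1 | R B0 → L0 hit [-]
  2 | W B0 → L0 hit [D]
  3 | W B1 → L1 miss [D]
  4 | R B0 → L0 hit [D]
  5 | R B0 → L0 hit [D]
  6 | W B0 → L0 hit [D]
  7 | W B2 → L0 miss wb→B0 [D]
  8 | W B2 → L0 hit [D]
  9 | R B3 → L1 miss wb→B1 [-]
  10 | W B3 → L1 hit [D]
  11 | R B0 → L0 miss wb→B2 [-]
  12 | R B2 → L0 miss [-]
  13 | W B3 → L1 hit [D]

DIRTY = [3]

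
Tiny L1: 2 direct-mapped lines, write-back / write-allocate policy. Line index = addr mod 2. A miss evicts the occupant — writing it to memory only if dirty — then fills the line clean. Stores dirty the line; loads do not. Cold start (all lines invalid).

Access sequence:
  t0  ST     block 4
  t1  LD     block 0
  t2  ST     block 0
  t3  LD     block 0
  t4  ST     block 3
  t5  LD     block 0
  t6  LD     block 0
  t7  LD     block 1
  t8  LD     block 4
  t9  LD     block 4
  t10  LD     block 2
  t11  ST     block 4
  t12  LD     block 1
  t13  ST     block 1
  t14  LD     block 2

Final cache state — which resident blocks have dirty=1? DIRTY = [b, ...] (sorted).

0: W B4 → L0 miss [D]
1: R B0 → L0 miss wb→B4 [-]
2: W B0 → L0 hit [D]
3: R B0 → L0 hit [D]
4: W B3 → L1 miss [D]
5: R B0 → L0 hit [D]
6: R B0 → L0 hit [D]
7: R B1 → L1 miss wb→B3 [-]
8: R B4 → L0 miss wb→B0 [-]
9: R B4 → L0 hit [-]
10: R B2 → L0 miss [-]
11: W B4 → L0 miss [D]
12: R B1 → L1 hit [-]
13: W B1 → L1 hit [D]
14: R B2 → L0 miss wb→B4 [-]

DIRTY = [1]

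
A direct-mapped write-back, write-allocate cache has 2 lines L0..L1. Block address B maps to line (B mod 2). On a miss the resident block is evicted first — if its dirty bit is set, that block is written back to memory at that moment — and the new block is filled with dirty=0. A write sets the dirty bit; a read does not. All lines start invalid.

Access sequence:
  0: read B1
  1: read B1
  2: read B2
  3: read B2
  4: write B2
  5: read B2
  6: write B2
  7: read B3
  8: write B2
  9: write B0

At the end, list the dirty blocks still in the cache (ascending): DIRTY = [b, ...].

DIRTY = [0]

0: R B1 -> L1 miss  d=-]
1: R B1 -> L1 hit  d=-]
2: R B2 -> L0 miss  d=-]
3: R B2 -> L0 hit  d=-]
4: W B2 -> L0 hit  d=D]
5: R B2 -> L0 hit  d=D]
6: W B2 -> L0 hit  d=D]
7: R B3 -> L1 miss  d=-]
8: W B2 -> L0 hit  d=D]
9: W B0 -> L0 miss wb->B2  d=D]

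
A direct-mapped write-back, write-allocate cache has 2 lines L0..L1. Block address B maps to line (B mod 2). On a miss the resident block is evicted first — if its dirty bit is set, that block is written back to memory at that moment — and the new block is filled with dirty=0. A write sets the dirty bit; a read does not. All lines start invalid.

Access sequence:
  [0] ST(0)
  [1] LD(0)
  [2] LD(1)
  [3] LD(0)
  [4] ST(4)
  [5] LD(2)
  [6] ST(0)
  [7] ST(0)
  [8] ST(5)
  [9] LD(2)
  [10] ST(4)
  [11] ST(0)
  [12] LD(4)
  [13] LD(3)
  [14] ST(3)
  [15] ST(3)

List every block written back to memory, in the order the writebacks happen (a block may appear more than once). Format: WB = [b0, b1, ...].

0: W B0 -> L0 miss  d=D]
1: R B0 -> L0 hit  d=D]
2: R B1 -> L1 miss  d=-]
3: R B0 -> L0 hit  d=D]
4: W B4 -> L0 miss wb->B0  d=D]
5: R B2 -> L0 miss wb->B4  d=-]
6: W B0 -> L0 miss  d=D]
7: W B0 -> L0 hit  d=D]
8: W B5 -> L1 miss  d=D]
9: R B2 -> L0 miss wb->B0  d=-]
10: W B4 -> L0 miss  d=D]
11: W B0 -> L0 miss wb->B4  d=D]
12: R B4 -> L0 miss wb->B0  d=-]
13: R B3 -> L1 miss wb->B5  d=-]
14: W B3 -> L1 hit  d=D]
15: W B3 -> L1 hit  d=D]

WB = [0, 4, 0, 4, 0, 5]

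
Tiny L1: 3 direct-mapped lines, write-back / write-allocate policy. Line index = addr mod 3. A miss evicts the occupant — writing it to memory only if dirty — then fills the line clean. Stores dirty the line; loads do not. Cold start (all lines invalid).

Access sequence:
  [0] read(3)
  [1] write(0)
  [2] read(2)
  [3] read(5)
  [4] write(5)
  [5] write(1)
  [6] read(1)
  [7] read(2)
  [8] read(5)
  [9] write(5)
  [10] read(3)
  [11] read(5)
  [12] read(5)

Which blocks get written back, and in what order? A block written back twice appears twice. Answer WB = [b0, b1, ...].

WB = [5, 0]

0: R B3 -> L0 miss  d=-]
1: W B0 -> L0 miss  d=D]
2: R B2 -> L2 miss  d=-]
3: R B5 -> L2 miss  d=-]
4: W B5 -> L2 hit  d=D]
5: W B1 -> L1 miss  d=D]
6: R B1 -> L1 hit  d=D]
7: R B2 -> L2 miss wb->B5  d=-]
8: R B5 -> L2 miss  d=-]
9: W B5 -> L2 hit  d=D]
10: R B3 -> L0 miss wb->B0  d=-]
11: R B5 -> L2 hit  d=D]
12: R B5 -> L2 hit  d=D]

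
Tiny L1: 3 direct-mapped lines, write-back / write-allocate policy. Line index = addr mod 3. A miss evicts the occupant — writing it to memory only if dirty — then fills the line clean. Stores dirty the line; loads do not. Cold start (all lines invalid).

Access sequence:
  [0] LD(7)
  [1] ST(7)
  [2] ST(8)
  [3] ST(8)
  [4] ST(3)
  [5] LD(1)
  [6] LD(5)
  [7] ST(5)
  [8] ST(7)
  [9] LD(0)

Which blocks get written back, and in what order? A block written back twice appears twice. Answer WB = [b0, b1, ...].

  0 | R B7 → L1 miss [-]
  1 | W B7 → L1 hit [D]
  2 | W B8 → L2 miss [D]
  3 | W B8 → L2 hit [D]
  4 | W B3 → L0 miss [D]
  5 | R B1 → L1 miss wb→B7 [-]
  6 | R B5 → L2 miss wb→B8 [-]
  7 | W B5 → L2 hit [D]
  8 | W B7 → L1 miss [D]
  9 | R B0 → L0 miss wb→B3 [-]

WB = [7, 8, 3]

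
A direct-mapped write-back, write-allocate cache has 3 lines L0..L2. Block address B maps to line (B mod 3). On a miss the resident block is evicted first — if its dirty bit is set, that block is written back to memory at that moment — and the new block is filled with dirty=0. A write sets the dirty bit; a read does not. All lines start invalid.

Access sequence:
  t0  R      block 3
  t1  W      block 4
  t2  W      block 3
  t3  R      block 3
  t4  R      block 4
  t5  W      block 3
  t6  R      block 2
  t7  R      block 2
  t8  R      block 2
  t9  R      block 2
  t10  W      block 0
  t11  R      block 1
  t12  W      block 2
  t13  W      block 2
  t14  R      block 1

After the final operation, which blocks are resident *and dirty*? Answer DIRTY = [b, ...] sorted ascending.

0: R B3 -> L0 miss  d=-]
1: W B4 -> L1 miss  d=D]
2: W B3 -> L0 hit  d=D]
3: R B3 -> L0 hit  d=D]
4: R B4 -> L1 hit  d=D]
5: W B3 -> L0 hit  d=D]
6: R B2 -> L2 miss  d=-]
7: R B2 -> L2 hit  d=-]
8: R B2 -> L2 hit  d=-]
9: R B2 -> L2 hit  d=-]
10: W B0 -> L0 miss wb->B3  d=D]
11: R B1 -> L1 miss wb->B4  d=-]
12: W B2 -> L2 hit  d=D]
13: W B2 -> L2 hit  d=D]
14: R B1 -> L1 hit  d=-]

DIRTY = [0, 2]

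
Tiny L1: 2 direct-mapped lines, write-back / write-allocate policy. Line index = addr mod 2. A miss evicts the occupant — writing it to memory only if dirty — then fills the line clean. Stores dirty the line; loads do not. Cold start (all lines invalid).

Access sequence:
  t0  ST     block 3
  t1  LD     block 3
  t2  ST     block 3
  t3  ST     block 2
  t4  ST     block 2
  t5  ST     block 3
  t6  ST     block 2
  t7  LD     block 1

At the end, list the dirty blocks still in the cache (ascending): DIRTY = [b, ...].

  0 | W B3 → L1 miss [D]
  1 | R B3 → L1 hit [D]
  2 | W B3 → L1 hit [D]
  3 | W B2 → L0 miss [D]
  4 | W B2 → L0 hit [D]
  5 | W B3 → L1 hit [D]
  6 | W B2 → L0 hit [D]
  7 | R B1 → L1 miss wb→B3 [-]

DIRTY = [2]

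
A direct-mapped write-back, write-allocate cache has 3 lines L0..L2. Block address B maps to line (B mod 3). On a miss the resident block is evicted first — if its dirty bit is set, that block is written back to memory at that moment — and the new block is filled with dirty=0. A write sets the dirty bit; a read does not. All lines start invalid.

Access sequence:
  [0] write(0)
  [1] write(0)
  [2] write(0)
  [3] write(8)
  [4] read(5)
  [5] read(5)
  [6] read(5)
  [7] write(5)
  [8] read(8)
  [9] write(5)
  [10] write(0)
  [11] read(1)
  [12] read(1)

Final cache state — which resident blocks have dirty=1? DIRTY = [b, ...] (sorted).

DIRTY = [0, 5]

0: W B0 → L0 miss [D]
1: W B0 → L0 hit [D]
2: W B0 → L0 hit [D]
3: W B8 → L2 miss [D]
4: R B5 → L2 miss wb→B8 [-]
5: R B5 → L2 hit [-]
6: R B5 → L2 hit [-]
7: W B5 → L2 hit [D]
8: R B8 → L2 miss wb→B5 [-]
9: W B5 → L2 miss [D]
10: W B0 → L0 hit [D]
11: R B1 → L1 miss [-]
12: R B1 → L1 hit [-]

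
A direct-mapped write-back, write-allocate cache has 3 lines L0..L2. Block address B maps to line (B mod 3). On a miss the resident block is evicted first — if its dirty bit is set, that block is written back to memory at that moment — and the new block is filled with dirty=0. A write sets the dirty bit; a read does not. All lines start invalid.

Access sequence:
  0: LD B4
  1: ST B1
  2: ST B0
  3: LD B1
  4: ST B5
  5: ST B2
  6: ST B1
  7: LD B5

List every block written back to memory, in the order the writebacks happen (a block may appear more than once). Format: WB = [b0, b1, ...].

WB = [5, 2]

0: R B4 -> L1 miss  d=-]
1: W B1 -> L1 miss  d=D]
2: W B0 -> L0 miss  d=D]
3: R B1 -> L1 hit  d=D]
4: W B5 -> L2 miss  d=D]
5: W B2 -> L2 miss wb->B5  d=D]
6: W B1 -> L1 hit  d=D]
7: R B5 -> L2 miss wb->B2  d=-]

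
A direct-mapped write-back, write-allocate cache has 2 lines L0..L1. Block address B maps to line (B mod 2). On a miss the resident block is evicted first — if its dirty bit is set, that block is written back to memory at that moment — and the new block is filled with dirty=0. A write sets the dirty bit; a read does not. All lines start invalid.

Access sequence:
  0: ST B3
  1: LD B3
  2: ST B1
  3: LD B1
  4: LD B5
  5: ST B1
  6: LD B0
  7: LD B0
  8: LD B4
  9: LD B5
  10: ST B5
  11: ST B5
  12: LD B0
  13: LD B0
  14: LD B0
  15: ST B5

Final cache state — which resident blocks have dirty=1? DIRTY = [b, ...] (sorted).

DIRTY = [5]

0: W B3 -> L1 miss  d=D]
1: R B3 -> L1 hit  d=D]
2: W B1 -> L1 miss wb->B3  d=D]
3: R B1 -> L1 hit  d=D]
4: R B5 -> L1 miss wb->B1  d=-]
5: W B1 -> L1 miss  d=D]
6: R B0 -> L0 miss  d=-]
7: R B0 -> L0 hit  d=-]
8: R B4 -> L0 miss  d=-]
9: R B5 -> L1 miss wb->B1  d=-]
10: W B5 -> L1 hit  d=D]
11: W B5 -> L1 hit  d=D]
12: R B0 -> L0 miss  d=-]
13: R B0 -> L0 hit  d=-]
14: R B0 -> L0 hit  d=-]
15: W B5 -> L1 hit  d=D]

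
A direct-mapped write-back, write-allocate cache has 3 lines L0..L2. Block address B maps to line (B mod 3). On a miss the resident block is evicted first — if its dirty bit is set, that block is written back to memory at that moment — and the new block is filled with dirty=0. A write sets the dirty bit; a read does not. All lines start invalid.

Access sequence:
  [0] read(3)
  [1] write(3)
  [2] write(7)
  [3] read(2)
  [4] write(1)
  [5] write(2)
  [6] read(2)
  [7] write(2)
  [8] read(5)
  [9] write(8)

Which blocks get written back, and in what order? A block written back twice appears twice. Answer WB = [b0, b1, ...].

WB = [7, 2]

  0 | R B3 → L0 miss [-]
  1 | W B3 → L0 hit [D]
  2 | W B7 → L1 miss [D]
  3 | R B2 → L2 miss [-]
  4 | W B1 → L1 miss wb→B7 [D]
  5 | W B2 → L2 hit [D]
  6 | R B2 → L2 hit [D]
  7 | W B2 → L2 hit [D]
  8 | R B5 → L2 miss wb→B2 [-]
  9 | W B8 → L2 miss [D]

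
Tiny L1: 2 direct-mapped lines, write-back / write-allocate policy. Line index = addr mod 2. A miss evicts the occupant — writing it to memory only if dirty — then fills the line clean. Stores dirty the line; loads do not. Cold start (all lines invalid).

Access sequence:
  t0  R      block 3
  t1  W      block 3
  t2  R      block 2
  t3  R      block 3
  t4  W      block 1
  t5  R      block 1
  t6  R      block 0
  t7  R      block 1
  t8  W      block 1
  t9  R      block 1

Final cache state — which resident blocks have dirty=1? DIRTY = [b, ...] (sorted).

DIRTY = [1]

0: R B3 -> L1 miss  d=-]
1: W B3 -> L1 hit  d=D]
2: R B2 -> L0 miss  d=-]
3: R B3 -> L1 hit  d=D]
4: W B1 -> L1 miss wb->B3  d=D]
5: R B1 -> L1 hit  d=D]
6: R B0 -> L0 miss  d=-]
7: R B1 -> L1 hit  d=D]
8: W B1 -> L1 hit  d=D]
9: R B1 -> L1 hit  d=D]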